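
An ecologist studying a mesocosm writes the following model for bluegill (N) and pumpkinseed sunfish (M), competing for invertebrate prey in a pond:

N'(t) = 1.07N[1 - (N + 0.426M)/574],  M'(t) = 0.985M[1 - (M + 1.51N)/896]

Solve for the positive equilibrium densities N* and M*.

N* ≈ 539, M* ≈ 82

Setting both brackets to zero gives the nullclines N + 0.426M = 574 and 1.51N + M = 896.
Substituting M = 896 - 1.51N into the first: N(1 - 0.426·1.51) = 574 - 0.426·896.
So N* = 192/0.357 = 539, and then M* = 896 - 1.51·539 = 82.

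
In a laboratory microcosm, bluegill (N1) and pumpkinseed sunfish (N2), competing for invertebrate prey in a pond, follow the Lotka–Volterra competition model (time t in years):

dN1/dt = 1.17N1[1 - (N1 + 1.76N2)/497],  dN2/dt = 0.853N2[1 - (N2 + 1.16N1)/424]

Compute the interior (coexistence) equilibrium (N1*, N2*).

Setting both brackets to zero gives the nullclines N1 + 1.76N2 = 497 and 1.16N1 + N2 = 424.
Substituting N2 = 424 - 1.16N1 into the first: N1(1 - 1.76·1.16) = 497 - 1.76·424.
So N1* = -249/-1.04 = 239, and then N2* = 424 - 1.16·239 = 146.

N1* ≈ 239, N2* ≈ 146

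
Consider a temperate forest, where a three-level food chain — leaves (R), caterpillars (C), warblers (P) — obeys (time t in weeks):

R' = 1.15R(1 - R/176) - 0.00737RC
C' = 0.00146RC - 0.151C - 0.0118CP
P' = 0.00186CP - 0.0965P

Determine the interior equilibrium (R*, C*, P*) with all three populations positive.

From dP/dt = 0: 0.00186C* = 0.0965, so C* = 51.9.
From dR/dt = 0: 1.15(1 - R*/176) = 0.00737·51.9, giving R* = 176·(1 - 0.332) = 117.
From dC/dt = 0: 0.00146·117 - 0.151 = 0.0118P*, so P* = 0.0205/0.0118 = 1.74.

R* ≈ 117, C* ≈ 51.9, P* ≈ 1.74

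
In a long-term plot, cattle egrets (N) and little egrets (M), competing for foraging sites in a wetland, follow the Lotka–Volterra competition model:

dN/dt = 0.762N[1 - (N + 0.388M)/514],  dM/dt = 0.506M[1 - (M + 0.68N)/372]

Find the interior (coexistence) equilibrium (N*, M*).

Setting both brackets to zero gives the nullclines N + 0.388M = 514 and 0.68N + M = 372.
Substituting M = 372 - 0.68N into the first: N(1 - 0.388·0.68) = 514 - 0.388·372.
So N* = 370/0.736 = 502, and then M* = 372 - 0.68·502 = 30.5.

N* ≈ 502, M* ≈ 30.5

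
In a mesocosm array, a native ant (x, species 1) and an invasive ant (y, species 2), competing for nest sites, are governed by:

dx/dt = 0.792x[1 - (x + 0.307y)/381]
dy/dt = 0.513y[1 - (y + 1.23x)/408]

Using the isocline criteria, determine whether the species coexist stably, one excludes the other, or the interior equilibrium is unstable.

species 1 excludes species 2

Compare the nullcline intercepts: K1/α12 = 381/0.307 = 1240 > K2 = 408; K2/α21 = 408/1.23 = 332 < K1 = 381.
Since the inequalities point opposite ways, species 1 can invade but species 2 cannot.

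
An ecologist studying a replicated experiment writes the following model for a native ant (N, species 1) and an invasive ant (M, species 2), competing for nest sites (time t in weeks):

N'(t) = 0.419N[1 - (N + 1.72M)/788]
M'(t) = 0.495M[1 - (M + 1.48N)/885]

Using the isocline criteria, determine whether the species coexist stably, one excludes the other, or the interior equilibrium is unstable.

unstable coexistence (outcome depends on initial conditions)

Compare the nullcline intercepts: K1/α12 = 788/1.72 = 458 < K2 = 885; K2/α21 = 885/1.48 = 598 < K1 = 788.
Since both are reversed, neither can invade when rare; the interior point is a saddle.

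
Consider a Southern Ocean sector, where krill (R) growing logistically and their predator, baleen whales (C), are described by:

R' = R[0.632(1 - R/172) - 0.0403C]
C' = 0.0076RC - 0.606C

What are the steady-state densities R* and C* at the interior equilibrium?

From dC/dt = 0 with C > 0: 0.0076R* = 0.606, so R* = 79.7.
Substitute into dR/dt = 0: 0.632(1 - 79.7/172) = 0.0403C*.
The bracket is 0.536, giving C* = 0.339/0.0403 = 8.41.

R* ≈ 79.7, C* ≈ 8.41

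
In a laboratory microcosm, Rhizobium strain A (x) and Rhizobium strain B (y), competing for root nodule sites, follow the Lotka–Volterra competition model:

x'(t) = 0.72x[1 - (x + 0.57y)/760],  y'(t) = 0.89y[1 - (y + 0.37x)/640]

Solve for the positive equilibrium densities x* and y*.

x* ≈ 501, y* ≈ 455

Setting both brackets to zero gives the nullclines x + 0.57y = 760 and 0.37x + y = 640.
Substituting y = 640 - 0.37x into the first: x(1 - 0.57·0.37) = 760 - 0.57·640.
So x* = 395/0.789 = 501, and then y* = 640 - 0.37·501 = 455.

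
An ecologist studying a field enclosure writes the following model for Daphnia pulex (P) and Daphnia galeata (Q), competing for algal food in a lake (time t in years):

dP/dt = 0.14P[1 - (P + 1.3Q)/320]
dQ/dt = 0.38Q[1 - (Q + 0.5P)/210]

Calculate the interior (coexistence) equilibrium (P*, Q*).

P* ≈ 134, Q* ≈ 143

Setting both brackets to zero gives the nullclines P + 1.3Q = 320 and 0.5P + Q = 210.
Substituting Q = 210 - 0.5P into the first: P(1 - 1.3·0.5) = 320 - 1.3·210.
So P* = 47/0.35 = 134, and then Q* = 210 - 0.5·134 = 143.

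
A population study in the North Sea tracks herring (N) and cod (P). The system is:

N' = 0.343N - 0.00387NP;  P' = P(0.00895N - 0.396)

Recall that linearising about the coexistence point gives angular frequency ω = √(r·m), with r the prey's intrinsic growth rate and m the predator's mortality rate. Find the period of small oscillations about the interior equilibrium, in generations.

T ≈ 17 generations

Here r = 0.343 and m = 0.396, so r·m = 0.136.
ω = √0.136 = 0.369 per generation, hence T = 2π/ω ≈ 17 generations.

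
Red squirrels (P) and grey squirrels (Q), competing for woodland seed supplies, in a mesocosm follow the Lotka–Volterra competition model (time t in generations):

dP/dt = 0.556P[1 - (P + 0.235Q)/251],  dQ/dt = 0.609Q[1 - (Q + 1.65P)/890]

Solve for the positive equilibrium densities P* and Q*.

P* ≈ 68.4, Q* ≈ 777

Setting both brackets to zero gives the nullclines P + 0.235Q = 251 and 1.65P + Q = 890.
Substituting Q = 890 - 1.65P into the first: P(1 - 0.235·1.65) = 251 - 0.235·890.
So P* = 41.9/0.612 = 68.4, and then Q* = 890 - 1.65·68.4 = 777.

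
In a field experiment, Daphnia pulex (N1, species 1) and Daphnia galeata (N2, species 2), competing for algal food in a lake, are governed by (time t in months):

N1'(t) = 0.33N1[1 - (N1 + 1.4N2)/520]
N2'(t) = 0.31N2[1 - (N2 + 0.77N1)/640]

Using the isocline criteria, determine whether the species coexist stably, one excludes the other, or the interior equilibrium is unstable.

species 2 excludes species 1

Compare the nullcline intercepts: K1/α12 = 520/1.4 = 371 < K2 = 640; K2/α21 = 640/0.77 = 831 > K1 = 520.
Since the inequalities point opposite ways, species 2 can invade but species 1 cannot.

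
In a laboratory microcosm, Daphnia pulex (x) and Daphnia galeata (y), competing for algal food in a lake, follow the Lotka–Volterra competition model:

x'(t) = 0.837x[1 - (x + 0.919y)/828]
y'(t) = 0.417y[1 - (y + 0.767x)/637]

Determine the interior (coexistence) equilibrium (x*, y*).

Setting both brackets to zero gives the nullclines x + 0.919y = 828 and 0.767x + y = 637.
Substituting y = 637 - 0.767x into the first: x(1 - 0.919·0.767) = 828 - 0.919·637.
So x* = 243/0.295 = 822, and then y* = 637 - 0.767·822 = 6.52.

x* ≈ 822, y* ≈ 6.52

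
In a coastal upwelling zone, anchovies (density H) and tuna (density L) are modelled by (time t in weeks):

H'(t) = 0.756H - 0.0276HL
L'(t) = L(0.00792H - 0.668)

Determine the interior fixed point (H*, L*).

Set dL/dt = 0 with L > 0: 0.00792H - 0.668 = 0, so H* = 0.668/0.00792 = 84.3.
Set dH/dt = 0 with H > 0: 0.756 - 0.0276L = 0, so L* = 0.756/0.0276 = 27.4.

H* ≈ 84.3, L* ≈ 27.4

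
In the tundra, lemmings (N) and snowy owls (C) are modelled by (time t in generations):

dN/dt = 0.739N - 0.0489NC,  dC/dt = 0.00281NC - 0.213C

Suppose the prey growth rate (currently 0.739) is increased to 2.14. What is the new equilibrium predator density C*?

C* ≈ 43.8

At the interior fixed point, setting dN/dt = 0 with N > 0 fixes C* = (prey growth rate)/(NC coefficient) — independent of the other coefficients.
With the change, C* = 2.14/0.0489 = 43.8; it rises from 15.1.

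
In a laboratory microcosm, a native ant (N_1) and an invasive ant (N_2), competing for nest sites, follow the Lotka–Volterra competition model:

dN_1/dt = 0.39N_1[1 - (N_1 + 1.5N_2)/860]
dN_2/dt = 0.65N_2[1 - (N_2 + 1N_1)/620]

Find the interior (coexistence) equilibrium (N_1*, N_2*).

N_1* ≈ 140, N_2* ≈ 480

Setting both brackets to zero gives the nullclines N_1 + 1.5N_2 = 860 and 1N_1 + N_2 = 620.
Substituting N_2 = 620 - 1N_1 into the first: N_1(1 - 1.5·1) = 860 - 1.5·620.
So N_1* = -70/-0.5 = 140, and then N_2* = 620 - 1·140 = 480.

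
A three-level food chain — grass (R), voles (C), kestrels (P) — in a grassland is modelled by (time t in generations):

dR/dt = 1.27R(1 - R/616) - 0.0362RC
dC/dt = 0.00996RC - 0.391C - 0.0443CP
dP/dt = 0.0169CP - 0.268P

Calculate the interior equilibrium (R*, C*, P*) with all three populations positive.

From dP/dt = 0: 0.0169C* = 0.268, so C* = 15.9.
From dR/dt = 0: 1.27(1 - R*/616) = 0.0362·15.9, giving R* = 616·(1 - 0.452) = 338.
From dC/dt = 0: 0.00996·338 - 0.391 = 0.0443P*, so P* = 2.97/0.0443 = 67.1.

R* ≈ 338, C* ≈ 15.9, P* ≈ 67.1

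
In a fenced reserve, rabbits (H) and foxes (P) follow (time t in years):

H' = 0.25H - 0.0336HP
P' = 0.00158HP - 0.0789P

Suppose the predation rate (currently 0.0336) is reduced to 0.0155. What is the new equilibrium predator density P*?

At the interior fixed point, setting dH/dt = 0 with H > 0 fixes P* = (prey growth rate)/(HP coefficient) — independent of the other coefficients.
With the change, P* = 0.25/0.0155 = 16.1; it rises from 7.44.

P* ≈ 16.1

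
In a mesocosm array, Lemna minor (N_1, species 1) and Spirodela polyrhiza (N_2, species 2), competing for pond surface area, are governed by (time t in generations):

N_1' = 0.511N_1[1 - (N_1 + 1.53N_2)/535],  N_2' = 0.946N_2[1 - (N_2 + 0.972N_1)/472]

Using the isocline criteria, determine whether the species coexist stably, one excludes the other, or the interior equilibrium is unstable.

Compare the nullcline intercepts: K1/α12 = 535/1.53 = 350 < K2 = 472; K2/α21 = 472/0.972 = 486 < K1 = 535.
Since both are reversed, neither can invade when rare; the interior point is a saddle.

unstable coexistence (outcome depends on initial conditions)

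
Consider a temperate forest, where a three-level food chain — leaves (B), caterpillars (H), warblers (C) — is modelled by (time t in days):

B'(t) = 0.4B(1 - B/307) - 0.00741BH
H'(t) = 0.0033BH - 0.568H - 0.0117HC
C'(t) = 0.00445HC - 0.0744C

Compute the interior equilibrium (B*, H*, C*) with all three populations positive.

From dC/dt = 0: 0.00445H* = 0.0744, so H* = 16.7.
From dB/dt = 0: 0.4(1 - B*/307) = 0.00741·16.7, giving B* = 307·(1 - 0.31) = 212.
From dH/dt = 0: 0.0033·212 - 0.568 = 0.0117C*, so C* = 0.131/0.0117 = 11.2.

B* ≈ 212, H* ≈ 16.7, C* ≈ 11.2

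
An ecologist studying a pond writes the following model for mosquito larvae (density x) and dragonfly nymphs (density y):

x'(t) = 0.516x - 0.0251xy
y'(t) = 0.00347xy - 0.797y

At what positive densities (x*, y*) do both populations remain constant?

x* ≈ 230, y* ≈ 20.6

Set dy/dt = 0 with y > 0: 0.00347x - 0.797 = 0, so x* = 0.797/0.00347 = 230.
Set dx/dt = 0 with x > 0: 0.516 - 0.0251y = 0, so y* = 0.516/0.0251 = 20.6.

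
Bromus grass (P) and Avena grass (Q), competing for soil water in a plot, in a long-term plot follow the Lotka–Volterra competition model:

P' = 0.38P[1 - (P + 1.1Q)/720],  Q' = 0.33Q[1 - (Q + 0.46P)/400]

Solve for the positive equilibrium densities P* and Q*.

P* ≈ 567, Q* ≈ 139

Setting both brackets to zero gives the nullclines P + 1.1Q = 720 and 0.46P + Q = 400.
Substituting Q = 400 - 0.46P into the first: P(1 - 1.1·0.46) = 720 - 1.1·400.
So P* = 280/0.494 = 567, and then Q* = 400 - 0.46·567 = 139.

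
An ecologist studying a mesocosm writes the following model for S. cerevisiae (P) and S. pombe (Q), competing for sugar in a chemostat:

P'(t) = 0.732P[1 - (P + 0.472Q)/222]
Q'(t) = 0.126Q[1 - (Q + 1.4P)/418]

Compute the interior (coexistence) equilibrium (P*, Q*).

Setting both brackets to zero gives the nullclines P + 0.472Q = 222 and 1.4P + Q = 418.
Substituting Q = 418 - 1.4P into the first: P(1 - 0.472·1.4) = 222 - 0.472·418.
So P* = 24.7/0.339 = 72.8, and then Q* = 418 - 1.4·72.8 = 316.

P* ≈ 72.8, Q* ≈ 316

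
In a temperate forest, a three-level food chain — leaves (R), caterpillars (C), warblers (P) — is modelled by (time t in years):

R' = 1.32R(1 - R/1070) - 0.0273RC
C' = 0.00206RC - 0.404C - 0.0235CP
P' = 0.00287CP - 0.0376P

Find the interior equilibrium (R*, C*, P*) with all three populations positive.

From dP/dt = 0: 0.00287C* = 0.0376, so C* = 13.1.
From dR/dt = 0: 1.32(1 - R*/1070) = 0.0273·13.1, giving R* = 1070·(1 - 0.271) = 780.
From dC/dt = 0: 0.00206·780 - 0.404 = 0.0235P*, so P* = 1.2/0.0235 = 51.2.

R* ≈ 780, C* ≈ 13.1, P* ≈ 51.2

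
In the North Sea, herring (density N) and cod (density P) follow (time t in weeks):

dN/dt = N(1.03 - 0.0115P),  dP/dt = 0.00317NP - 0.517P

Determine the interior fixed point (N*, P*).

Set dP/dt = 0 with P > 0: 0.00317N - 0.517 = 0, so N* = 0.517/0.00317 = 163.
Set dN/dt = 0 with N > 0: 1.03 - 0.0115P = 0, so P* = 1.03/0.0115 = 89.6.

N* ≈ 163, P* ≈ 89.6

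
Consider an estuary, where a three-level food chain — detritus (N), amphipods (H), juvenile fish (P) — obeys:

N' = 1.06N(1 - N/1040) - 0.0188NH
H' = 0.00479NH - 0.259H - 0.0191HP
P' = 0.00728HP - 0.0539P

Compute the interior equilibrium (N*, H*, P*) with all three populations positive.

N* ≈ 903, H* ≈ 7.4, P* ≈ 213

From dP/dt = 0: 0.00728H* = 0.0539, so H* = 7.4.
From dN/dt = 0: 1.06(1 - N*/1040) = 0.0188·7.4, giving N* = 1040·(1 - 0.131) = 903.
From dH/dt = 0: 0.00479·903 - 0.259 = 0.0191P*, so P* = 4.07/0.0191 = 213.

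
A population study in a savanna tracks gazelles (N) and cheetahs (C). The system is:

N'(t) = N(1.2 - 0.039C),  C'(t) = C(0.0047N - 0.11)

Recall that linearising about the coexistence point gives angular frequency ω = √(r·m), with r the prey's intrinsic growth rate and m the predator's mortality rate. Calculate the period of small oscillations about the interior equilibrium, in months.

T ≈ 17.3 months

Here r = 1.2 and m = 0.11, so r·m = 0.132.
ω = √0.132 = 0.363 per month, hence T = 2π/ω ≈ 17.3 months.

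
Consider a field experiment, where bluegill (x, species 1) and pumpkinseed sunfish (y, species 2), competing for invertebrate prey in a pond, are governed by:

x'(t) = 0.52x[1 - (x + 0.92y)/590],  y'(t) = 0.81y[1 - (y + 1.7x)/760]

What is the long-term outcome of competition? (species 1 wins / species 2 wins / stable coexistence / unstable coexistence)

unstable coexistence (outcome depends on initial conditions)

Compare the nullcline intercepts: K1/α12 = 590/0.92 = 641 < K2 = 760; K2/α21 = 760/1.7 = 447 < K1 = 590.
Since both are reversed, neither can invade when rare; the interior point is a saddle.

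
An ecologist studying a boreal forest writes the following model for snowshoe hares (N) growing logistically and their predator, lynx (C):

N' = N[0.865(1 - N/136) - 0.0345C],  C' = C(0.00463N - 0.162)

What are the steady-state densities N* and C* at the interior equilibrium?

N* ≈ 35, C* ≈ 18.6

From dC/dt = 0 with C > 0: 0.00463N* = 0.162, so N* = 35.
Substitute into dN/dt = 0: 0.865(1 - 35/136) = 0.0345C*.
The bracket is 0.743, giving C* = 0.642/0.0345 = 18.6.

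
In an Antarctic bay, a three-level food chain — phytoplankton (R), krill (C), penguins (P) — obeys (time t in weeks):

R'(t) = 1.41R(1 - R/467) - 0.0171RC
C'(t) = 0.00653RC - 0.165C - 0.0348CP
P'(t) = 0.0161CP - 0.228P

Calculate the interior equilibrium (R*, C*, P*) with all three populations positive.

From dP/dt = 0: 0.0161C* = 0.228, so C* = 14.2.
From dR/dt = 0: 1.41(1 - R*/467) = 0.0171·14.2, giving R* = 467·(1 - 0.172) = 387.
From dC/dt = 0: 0.00653·387 - 0.165 = 0.0348P*, so P* = 2.36/0.0348 = 67.8.

R* ≈ 387, C* ≈ 14.2, P* ≈ 67.8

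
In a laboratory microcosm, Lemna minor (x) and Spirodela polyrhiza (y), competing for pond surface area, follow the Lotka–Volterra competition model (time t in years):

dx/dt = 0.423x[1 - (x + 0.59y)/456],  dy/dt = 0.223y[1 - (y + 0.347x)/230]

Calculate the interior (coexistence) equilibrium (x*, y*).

x* ≈ 403, y* ≈ 90.2

Setting both brackets to zero gives the nullclines x + 0.59y = 456 and 0.347x + y = 230.
Substituting y = 230 - 0.347x into the first: x(1 - 0.59·0.347) = 456 - 0.59·230.
So x* = 320/0.795 = 403, and then y* = 230 - 0.347·403 = 90.2.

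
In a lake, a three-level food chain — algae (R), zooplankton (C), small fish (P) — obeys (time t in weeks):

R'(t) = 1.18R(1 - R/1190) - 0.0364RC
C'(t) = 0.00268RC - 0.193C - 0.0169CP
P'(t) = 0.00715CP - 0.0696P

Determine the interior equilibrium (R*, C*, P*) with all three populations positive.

From dP/dt = 0: 0.00715C* = 0.0696, so C* = 9.73.
From dR/dt = 0: 1.18(1 - R*/1190) = 0.0364·9.73, giving R* = 1190·(1 - 0.3) = 833.
From dC/dt = 0: 0.00268·833 - 0.193 = 0.0169P*, so P* = 2.04/0.0169 = 121.

R* ≈ 833, C* ≈ 9.73, P* ≈ 121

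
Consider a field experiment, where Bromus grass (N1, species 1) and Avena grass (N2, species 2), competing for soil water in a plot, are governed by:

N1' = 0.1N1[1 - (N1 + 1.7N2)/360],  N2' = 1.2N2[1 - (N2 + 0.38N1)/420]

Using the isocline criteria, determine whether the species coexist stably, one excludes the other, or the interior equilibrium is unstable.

Compare the nullcline intercepts: K1/α12 = 360/1.7 = 212 < K2 = 420; K2/α21 = 420/0.38 = 1110 > K1 = 360.
Since the inequalities point opposite ways, species 2 can invade but species 1 cannot.

species 2 excludes species 1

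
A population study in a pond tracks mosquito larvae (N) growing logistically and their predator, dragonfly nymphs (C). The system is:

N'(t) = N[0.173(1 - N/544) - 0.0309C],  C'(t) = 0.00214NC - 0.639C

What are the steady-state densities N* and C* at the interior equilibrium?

From dC/dt = 0 with C > 0: 0.00214N* = 0.639, so N* = 299.
Substitute into dN/dt = 0: 0.173(1 - 299/544) = 0.0309C*.
The bracket is 0.451, giving C* = 0.078/0.0309 = 2.53.

N* ≈ 299, C* ≈ 2.53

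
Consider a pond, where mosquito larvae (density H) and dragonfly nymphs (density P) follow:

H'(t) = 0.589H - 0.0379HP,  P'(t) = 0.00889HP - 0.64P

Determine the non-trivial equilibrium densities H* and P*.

Set dP/dt = 0 with P > 0: 0.00889H - 0.64 = 0, so H* = 0.64/0.00889 = 72.
Set dH/dt = 0 with H > 0: 0.589 - 0.0379P = 0, so P* = 0.589/0.0379 = 15.5.

H* ≈ 72, P* ≈ 15.5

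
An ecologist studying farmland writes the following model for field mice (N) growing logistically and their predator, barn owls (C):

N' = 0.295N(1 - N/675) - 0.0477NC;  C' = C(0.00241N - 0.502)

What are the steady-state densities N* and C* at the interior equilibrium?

N* ≈ 208, C* ≈ 4.28

From dC/dt = 0 with C > 0: 0.00241N* = 0.502, so N* = 208.
Substitute into dN/dt = 0: 0.295(1 - 208/675) = 0.0477C*.
The bracket is 0.691, giving C* = 0.204/0.0477 = 4.28.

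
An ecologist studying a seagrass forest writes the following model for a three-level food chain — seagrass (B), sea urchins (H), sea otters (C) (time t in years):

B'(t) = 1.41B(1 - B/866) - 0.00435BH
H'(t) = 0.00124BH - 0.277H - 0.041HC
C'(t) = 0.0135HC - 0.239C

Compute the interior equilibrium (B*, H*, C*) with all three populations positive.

B* ≈ 819, H* ≈ 17.7, C* ≈ 18

From dC/dt = 0: 0.0135H* = 0.239, so H* = 17.7.
From dB/dt = 0: 1.41(1 - B*/866) = 0.00435·17.7, giving B* = 866·(1 - 0.0546) = 819.
From dH/dt = 0: 0.00124·819 - 0.277 = 0.041C*, so C* = 0.738/0.041 = 18.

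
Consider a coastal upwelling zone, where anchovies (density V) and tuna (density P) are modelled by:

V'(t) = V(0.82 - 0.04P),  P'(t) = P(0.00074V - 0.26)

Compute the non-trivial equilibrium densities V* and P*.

Set dP/dt = 0 with P > 0: 0.00074V - 0.26 = 0, so V* = 0.26/0.00074 = 351.
Set dV/dt = 0 with V > 0: 0.82 - 0.04P = 0, so P* = 0.82/0.04 = 20.5.

V* ≈ 351, P* ≈ 20.5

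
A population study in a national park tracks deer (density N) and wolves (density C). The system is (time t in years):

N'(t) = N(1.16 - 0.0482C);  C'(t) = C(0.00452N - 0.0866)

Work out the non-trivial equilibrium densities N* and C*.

N* ≈ 19.2, C* ≈ 24.1

Set dC/dt = 0 with C > 0: 0.00452N - 0.0866 = 0, so N* = 0.0866/0.00452 = 19.2.
Set dN/dt = 0 with N > 0: 1.16 - 0.0482C = 0, so C* = 1.16/0.0482 = 24.1.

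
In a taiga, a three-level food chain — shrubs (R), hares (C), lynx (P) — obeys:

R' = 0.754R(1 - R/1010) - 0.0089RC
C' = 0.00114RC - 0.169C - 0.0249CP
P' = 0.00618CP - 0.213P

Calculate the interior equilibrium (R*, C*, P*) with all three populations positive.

R* ≈ 599, C* ≈ 34.5, P* ≈ 20.6

From dP/dt = 0: 0.00618C* = 0.213, so C* = 34.5.
From dR/dt = 0: 0.754(1 - R*/1010) = 0.0089·34.5, giving R* = 1010·(1 - 0.407) = 599.
From dC/dt = 0: 0.00114·599 - 0.169 = 0.0249P*, so P* = 0.514/0.0249 = 20.6.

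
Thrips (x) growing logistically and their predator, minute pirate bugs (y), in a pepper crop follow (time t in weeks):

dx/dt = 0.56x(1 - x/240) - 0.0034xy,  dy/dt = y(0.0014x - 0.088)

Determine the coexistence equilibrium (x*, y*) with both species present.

x* ≈ 62.9, y* ≈ 122

From dy/dt = 0 with y > 0: 0.0014x* = 0.088, so x* = 62.9.
Substitute into dx/dt = 0: 0.56(1 - 62.9/240) = 0.0034y*.
The bracket is 0.738, giving y* = 0.413/0.0034 = 122.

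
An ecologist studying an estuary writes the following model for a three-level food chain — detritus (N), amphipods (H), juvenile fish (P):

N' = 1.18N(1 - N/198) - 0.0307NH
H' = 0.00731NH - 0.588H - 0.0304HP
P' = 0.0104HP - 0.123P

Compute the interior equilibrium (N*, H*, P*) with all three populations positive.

From dP/dt = 0: 0.0104H* = 0.123, so H* = 11.8.
From dN/dt = 0: 1.18(1 - N*/198) = 0.0307·11.8, giving N* = 198·(1 - 0.308) = 137.
From dH/dt = 0: 0.00731·137 - 0.588 = 0.0304P*, so P* = 0.414/0.0304 = 13.6.

N* ≈ 137, H* ≈ 11.8, P* ≈ 13.6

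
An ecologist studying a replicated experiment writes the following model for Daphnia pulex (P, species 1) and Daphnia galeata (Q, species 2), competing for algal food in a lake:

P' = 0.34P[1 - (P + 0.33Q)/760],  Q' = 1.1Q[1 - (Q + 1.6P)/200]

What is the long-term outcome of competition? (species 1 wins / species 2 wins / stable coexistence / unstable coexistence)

Compare the nullcline intercepts: K1/α12 = 760/0.33 = 2300 > K2 = 200; K2/α21 = 200/1.6 = 125 < K1 = 760.
Since the inequalities point opposite ways, species 1 can invade but species 2 cannot.

species 1 excludes species 2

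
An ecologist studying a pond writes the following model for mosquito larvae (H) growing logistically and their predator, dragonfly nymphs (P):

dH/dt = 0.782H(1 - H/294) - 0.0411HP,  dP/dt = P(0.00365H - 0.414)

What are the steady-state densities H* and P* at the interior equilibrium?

H* ≈ 113, P* ≈ 11.7

From dP/dt = 0 with P > 0: 0.00365H* = 0.414, so H* = 113.
Substitute into dH/dt = 0: 0.782(1 - 113/294) = 0.0411P*.
The bracket is 0.614, giving P* = 0.48/0.0411 = 11.7.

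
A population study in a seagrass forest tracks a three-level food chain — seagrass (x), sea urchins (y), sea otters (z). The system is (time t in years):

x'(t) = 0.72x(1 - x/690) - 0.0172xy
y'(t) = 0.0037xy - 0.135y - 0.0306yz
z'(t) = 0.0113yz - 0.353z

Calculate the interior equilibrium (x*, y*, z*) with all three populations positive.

From dz/dt = 0: 0.0113y* = 0.353, so y* = 31.2.
From dx/dt = 0: 0.72(1 - x*/690) = 0.0172·31.2, giving x* = 690·(1 - 0.746) = 175.
From dy/dt = 0: 0.0037·175 - 0.135 = 0.0306z*, so z* = 0.513/0.0306 = 16.8.

x* ≈ 175, y* ≈ 31.2, z* ≈ 16.8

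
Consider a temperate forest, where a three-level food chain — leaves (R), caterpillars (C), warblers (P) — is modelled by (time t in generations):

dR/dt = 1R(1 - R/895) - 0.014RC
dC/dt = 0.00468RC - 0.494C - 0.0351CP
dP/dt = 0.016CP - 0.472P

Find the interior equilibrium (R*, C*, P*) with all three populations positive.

R* ≈ 525, C* ≈ 29.5, P* ≈ 56

From dP/dt = 0: 0.016C* = 0.472, so C* = 29.5.
From dR/dt = 0: 1(1 - R*/895) = 0.014·29.5, giving R* = 895·(1 - 0.413) = 525.
From dC/dt = 0: 0.00468·525 - 0.494 = 0.0351P*, so P* = 1.96/0.0351 = 56.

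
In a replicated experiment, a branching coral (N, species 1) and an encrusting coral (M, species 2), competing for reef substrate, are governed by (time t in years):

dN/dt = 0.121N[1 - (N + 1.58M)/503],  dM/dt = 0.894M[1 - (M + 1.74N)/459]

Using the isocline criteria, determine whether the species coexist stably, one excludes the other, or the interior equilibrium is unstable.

unstable coexistence (outcome depends on initial conditions)

Compare the nullcline intercepts: K1/α12 = 503/1.58 = 318 < K2 = 459; K2/α21 = 459/1.74 = 264 < K1 = 503.
Since both are reversed, neither can invade when rare; the interior point is a saddle.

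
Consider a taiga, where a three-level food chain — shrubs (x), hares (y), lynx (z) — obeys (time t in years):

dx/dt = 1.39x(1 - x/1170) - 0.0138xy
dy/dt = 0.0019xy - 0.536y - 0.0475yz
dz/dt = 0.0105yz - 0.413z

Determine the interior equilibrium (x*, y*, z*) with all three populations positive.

x* ≈ 713, y* ≈ 39.3, z* ≈ 17.2

From dz/dt = 0: 0.0105y* = 0.413, so y* = 39.3.
From dx/dt = 0: 1.39(1 - x*/1170) = 0.0138·39.3, giving x* = 1170·(1 - 0.391) = 713.
From dy/dt = 0: 0.0019·713 - 0.536 = 0.0475z*, so z* = 0.819/0.0475 = 17.2.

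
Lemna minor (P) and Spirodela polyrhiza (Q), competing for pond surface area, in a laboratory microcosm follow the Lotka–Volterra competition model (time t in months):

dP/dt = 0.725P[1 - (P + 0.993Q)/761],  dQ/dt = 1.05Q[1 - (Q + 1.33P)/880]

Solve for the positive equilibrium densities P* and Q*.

Setting both brackets to zero gives the nullclines P + 0.993Q = 761 and 1.33P + Q = 880.
Substituting Q = 880 - 1.33P into the first: P(1 - 0.993·1.33) = 761 - 0.993·880.
So P* = -113/-0.321 = 352, and then Q* = 880 - 1.33·352 = 412.

P* ≈ 352, Q* ≈ 412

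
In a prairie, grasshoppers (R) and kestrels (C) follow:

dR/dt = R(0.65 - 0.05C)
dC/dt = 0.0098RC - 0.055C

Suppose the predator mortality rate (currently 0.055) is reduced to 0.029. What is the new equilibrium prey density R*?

R* ≈ 2.96

At the interior fixed point, setting dC/dt = 0 with C > 0 fixes R* = (predator death rate)/(RC coefficient) — independent of the other coefficients.
With the change, R* = 0.029/0.0098 = 2.96; it falls from 5.61.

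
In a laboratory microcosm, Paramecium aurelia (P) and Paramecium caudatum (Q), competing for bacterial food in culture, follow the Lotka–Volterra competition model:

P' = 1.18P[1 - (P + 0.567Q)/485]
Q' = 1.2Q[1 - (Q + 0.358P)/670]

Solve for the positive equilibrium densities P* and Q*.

Setting both brackets to zero gives the nullclines P + 0.567Q = 485 and 0.358P + Q = 670.
Substituting Q = 670 - 0.358P into the first: P(1 - 0.567·0.358) = 485 - 0.567·670.
So P* = 105/0.797 = 132, and then Q* = 670 - 0.358·132 = 623.

P* ≈ 132, Q* ≈ 623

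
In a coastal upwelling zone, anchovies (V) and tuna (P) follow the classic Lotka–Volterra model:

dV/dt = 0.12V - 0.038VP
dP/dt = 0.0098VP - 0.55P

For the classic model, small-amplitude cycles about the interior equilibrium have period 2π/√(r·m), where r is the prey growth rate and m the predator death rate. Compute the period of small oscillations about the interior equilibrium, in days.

T ≈ 24.5 days

Here r = 0.12 and m = 0.55, so r·m = 0.066.
ω = √0.066 = 0.257 per day, hence T = 2π/ω ≈ 24.5 days.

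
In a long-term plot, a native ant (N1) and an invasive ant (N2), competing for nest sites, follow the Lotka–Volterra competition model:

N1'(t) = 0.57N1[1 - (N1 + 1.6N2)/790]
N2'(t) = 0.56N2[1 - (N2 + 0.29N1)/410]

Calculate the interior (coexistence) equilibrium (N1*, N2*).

N1* ≈ 250, N2* ≈ 338

Setting both brackets to zero gives the nullclines N1 + 1.6N2 = 790 and 0.29N1 + N2 = 410.
Substituting N2 = 410 - 0.29N1 into the first: N1(1 - 1.6·0.29) = 790 - 1.6·410.
So N1* = 134/0.536 = 250, and then N2* = 410 - 0.29·250 = 338.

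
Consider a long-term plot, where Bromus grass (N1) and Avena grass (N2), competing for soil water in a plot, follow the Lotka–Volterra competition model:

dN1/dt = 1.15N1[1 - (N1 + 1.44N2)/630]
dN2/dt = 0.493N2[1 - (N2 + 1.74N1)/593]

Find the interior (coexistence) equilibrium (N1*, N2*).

Setting both brackets to zero gives the nullclines N1 + 1.44N2 = 630 and 1.74N1 + N2 = 593.
Substituting N2 = 593 - 1.74N1 into the first: N1(1 - 1.44·1.74) = 630 - 1.44·593.
So N1* = -224/-1.51 = 149, and then N2* = 593 - 1.74·149 = 334.

N1* ≈ 149, N2* ≈ 334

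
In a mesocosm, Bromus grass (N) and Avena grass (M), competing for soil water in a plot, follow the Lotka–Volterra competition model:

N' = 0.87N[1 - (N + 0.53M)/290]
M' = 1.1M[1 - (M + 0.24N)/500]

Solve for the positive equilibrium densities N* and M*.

Setting both brackets to zero gives the nullclines N + 0.53M = 290 and 0.24N + M = 500.
Substituting M = 500 - 0.24N into the first: N(1 - 0.53·0.24) = 290 - 0.53·500.
So N* = 25/0.873 = 28.6, and then M* = 500 - 0.24·28.6 = 493.

N* ≈ 28.6, M* ≈ 493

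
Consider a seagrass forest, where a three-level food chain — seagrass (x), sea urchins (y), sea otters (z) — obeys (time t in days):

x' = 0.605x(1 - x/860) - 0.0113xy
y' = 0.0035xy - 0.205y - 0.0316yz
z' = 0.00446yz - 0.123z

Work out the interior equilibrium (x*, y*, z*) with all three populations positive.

x* ≈ 417, y* ≈ 27.6, z* ≈ 39.7

From dz/dt = 0: 0.00446y* = 0.123, so y* = 27.6.
From dx/dt = 0: 0.605(1 - x*/860) = 0.0113·27.6, giving x* = 860·(1 - 0.515) = 417.
From dy/dt = 0: 0.0035·417 - 0.205 = 0.0316z*, so z* = 1.25/0.0316 = 39.7.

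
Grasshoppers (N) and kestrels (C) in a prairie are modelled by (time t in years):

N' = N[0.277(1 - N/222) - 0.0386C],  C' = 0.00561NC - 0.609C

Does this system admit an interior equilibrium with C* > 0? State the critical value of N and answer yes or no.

Threshold N = 109; K > 109, so yes, the predator persists.

The predator equation gives dC/dt > 0 only when N > 0.609/0.00561 = 109.
Without the predator, N → K = 222. Since 222 > 109, the predator can invade and persist.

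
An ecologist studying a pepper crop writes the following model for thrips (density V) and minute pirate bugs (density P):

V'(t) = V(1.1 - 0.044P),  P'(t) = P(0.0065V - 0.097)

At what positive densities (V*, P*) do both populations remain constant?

Set dP/dt = 0 with P > 0: 0.0065V - 0.097 = 0, so V* = 0.097/0.0065 = 14.9.
Set dV/dt = 0 with V > 0: 1.1 - 0.044P = 0, so P* = 1.1/0.044 = 25.

V* ≈ 14.9, P* ≈ 25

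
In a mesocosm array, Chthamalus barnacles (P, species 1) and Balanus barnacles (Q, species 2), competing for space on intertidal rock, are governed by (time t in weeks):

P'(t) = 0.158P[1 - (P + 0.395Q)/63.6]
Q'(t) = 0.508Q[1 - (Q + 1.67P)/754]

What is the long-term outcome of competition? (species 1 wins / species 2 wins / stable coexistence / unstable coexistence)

species 2 excludes species 1

Compare the nullcline intercepts: K1/α12 = 63.6/0.395 = 161 < K2 = 754; K2/α21 = 754/1.67 = 451 > K1 = 63.6.
Since the inequalities point opposite ways, species 2 can invade but species 1 cannot.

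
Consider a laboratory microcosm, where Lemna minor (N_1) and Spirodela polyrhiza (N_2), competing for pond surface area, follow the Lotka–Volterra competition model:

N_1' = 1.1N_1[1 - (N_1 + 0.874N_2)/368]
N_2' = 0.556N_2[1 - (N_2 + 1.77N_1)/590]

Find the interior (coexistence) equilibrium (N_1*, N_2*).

Setting both brackets to zero gives the nullclines N_1 + 0.874N_2 = 368 and 1.77N_1 + N_2 = 590.
Substituting N_2 = 590 - 1.77N_1 into the first: N_1(1 - 0.874·1.77) = 368 - 0.874·590.
So N_1* = -148/-0.547 = 270, and then N_2* = 590 - 1.77·270 = 112.

N_1* ≈ 270, N_2* ≈ 112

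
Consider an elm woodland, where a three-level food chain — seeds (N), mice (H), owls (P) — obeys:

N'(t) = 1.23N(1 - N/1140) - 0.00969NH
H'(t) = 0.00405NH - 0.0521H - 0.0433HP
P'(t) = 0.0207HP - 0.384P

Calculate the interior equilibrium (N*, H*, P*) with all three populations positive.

N* ≈ 973, H* ≈ 18.6, P* ≈ 89.8

From dP/dt = 0: 0.0207H* = 0.384, so H* = 18.6.
From dN/dt = 0: 1.23(1 - N*/1140) = 0.00969·18.6, giving N* = 1140·(1 - 0.146) = 973.
From dH/dt = 0: 0.00405·973 - 0.0521 = 0.0433P*, so P* = 3.89/0.0433 = 89.8.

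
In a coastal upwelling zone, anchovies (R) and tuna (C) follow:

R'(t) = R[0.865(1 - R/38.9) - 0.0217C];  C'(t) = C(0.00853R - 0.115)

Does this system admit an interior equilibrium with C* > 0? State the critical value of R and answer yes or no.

Threshold R = 13.5; K > 13.5, so yes, the predator persists.

The predator equation gives dC/dt > 0 only when R > 0.115/0.00853 = 13.5.
Without the predator, R → K = 38.9. Since 38.9 > 13.5, the predator can invade and persist.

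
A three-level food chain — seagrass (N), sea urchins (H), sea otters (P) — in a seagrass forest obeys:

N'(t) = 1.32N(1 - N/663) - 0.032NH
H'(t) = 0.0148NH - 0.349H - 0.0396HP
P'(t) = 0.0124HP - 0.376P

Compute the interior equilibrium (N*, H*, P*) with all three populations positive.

From dP/dt = 0: 0.0124H* = 0.376, so H* = 30.3.
From dN/dt = 0: 1.32(1 - N*/663) = 0.032·30.3, giving N* = 663·(1 - 0.735) = 176.
From dH/dt = 0: 0.0148·176 - 0.349 = 0.0396P*, so P* = 2.25/0.0396 = 56.8.

N* ≈ 176, H* ≈ 30.3, P* ≈ 56.8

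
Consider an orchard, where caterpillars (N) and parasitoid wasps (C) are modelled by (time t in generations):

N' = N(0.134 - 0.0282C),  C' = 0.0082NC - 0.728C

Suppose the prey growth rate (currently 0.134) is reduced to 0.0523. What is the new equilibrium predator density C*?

C* ≈ 1.85

At the interior fixed point, setting dN/dt = 0 with N > 0 fixes C* = (prey growth rate)/(NC coefficient) — independent of the other coefficients.
With the change, C* = 0.0523/0.0282 = 1.85; it falls from 4.75.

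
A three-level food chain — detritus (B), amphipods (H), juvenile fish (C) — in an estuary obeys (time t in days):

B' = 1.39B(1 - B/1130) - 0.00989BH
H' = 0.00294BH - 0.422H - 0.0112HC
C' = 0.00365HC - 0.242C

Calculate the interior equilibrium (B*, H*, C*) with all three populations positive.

B* ≈ 597, H* ≈ 66.3, C* ≈ 119

From dC/dt = 0: 0.00365H* = 0.242, so H* = 66.3.
From dB/dt = 0: 1.39(1 - B*/1130) = 0.00989·66.3, giving B* = 1130·(1 - 0.472) = 597.
From dH/dt = 0: 0.00294·597 - 0.422 = 0.0112C*, so C* = 1.33/0.0112 = 119.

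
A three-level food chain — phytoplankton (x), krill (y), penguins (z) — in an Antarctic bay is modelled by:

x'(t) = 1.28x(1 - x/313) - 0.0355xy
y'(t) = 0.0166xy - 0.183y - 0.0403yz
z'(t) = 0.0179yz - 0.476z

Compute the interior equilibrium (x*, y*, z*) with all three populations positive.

From dz/dt = 0: 0.0179y* = 0.476, so y* = 26.6.
From dx/dt = 0: 1.28(1 - x*/313) = 0.0355·26.6, giving x* = 313·(1 - 0.738) = 82.2.
From dy/dt = 0: 0.0166·82.2 - 0.183 = 0.0403z*, so z* = 1.18/0.0403 = 29.3.

x* ≈ 82.2, y* ≈ 26.6, z* ≈ 29.3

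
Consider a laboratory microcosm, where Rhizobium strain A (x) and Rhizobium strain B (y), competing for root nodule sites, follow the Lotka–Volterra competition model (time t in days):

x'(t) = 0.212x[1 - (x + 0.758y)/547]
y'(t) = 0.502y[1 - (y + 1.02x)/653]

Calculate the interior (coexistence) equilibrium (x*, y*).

Setting both brackets to zero gives the nullclines x + 0.758y = 547 and 1.02x + y = 653.
Substituting y = 653 - 1.02x into the first: x(1 - 0.758·1.02) = 547 - 0.758·653.
So x* = 52/0.227 = 229, and then y* = 653 - 1.02·229 = 419.

x* ≈ 229, y* ≈ 419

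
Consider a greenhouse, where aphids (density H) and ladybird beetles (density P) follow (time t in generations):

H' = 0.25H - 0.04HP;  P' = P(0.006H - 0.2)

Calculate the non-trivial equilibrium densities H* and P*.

Set dP/dt = 0 with P > 0: 0.006H - 0.2 = 0, so H* = 0.2/0.006 = 33.3.
Set dH/dt = 0 with H > 0: 0.25 - 0.04P = 0, so P* = 0.25/0.04 = 6.25.

H* ≈ 33.3, P* ≈ 6.25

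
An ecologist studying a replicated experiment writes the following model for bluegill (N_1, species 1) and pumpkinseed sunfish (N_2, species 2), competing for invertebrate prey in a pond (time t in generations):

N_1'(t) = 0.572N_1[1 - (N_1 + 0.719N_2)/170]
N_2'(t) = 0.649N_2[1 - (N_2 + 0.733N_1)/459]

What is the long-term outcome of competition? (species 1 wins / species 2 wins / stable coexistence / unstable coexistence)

species 2 excludes species 1

Compare the nullcline intercepts: K1/α12 = 170/0.719 = 236 < K2 = 459; K2/α21 = 459/0.733 = 626 > K1 = 170.
Since the inequalities point opposite ways, species 2 can invade but species 1 cannot.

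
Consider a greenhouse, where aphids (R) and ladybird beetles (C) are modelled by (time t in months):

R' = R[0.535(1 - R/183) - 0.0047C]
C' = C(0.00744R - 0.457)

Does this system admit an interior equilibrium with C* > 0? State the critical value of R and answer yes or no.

Threshold R = 61.4; K > 61.4, so yes, the predator persists.

The predator equation gives dC/dt > 0 only when R > 0.457/0.00744 = 61.4.
Without the predator, R → K = 183. Since 183 > 61.4, the predator can invade and persist.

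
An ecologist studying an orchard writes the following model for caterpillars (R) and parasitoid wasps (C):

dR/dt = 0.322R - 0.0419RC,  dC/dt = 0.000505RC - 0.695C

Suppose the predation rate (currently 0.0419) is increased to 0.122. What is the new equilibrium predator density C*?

C* ≈ 2.64

At the interior fixed point, setting dR/dt = 0 with R > 0 fixes C* = (prey growth rate)/(RC coefficient) — independent of the other coefficients.
With the change, C* = 0.322/0.122 = 2.64; it falls from 7.68.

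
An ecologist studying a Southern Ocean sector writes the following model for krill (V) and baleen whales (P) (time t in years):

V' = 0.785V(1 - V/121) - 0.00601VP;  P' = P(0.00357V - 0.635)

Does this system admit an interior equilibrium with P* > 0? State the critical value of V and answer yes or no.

Threshold V = 178; K < 178, so no, the predator goes extinct.

The predator equation gives dP/dt > 0 only when V > 0.635/0.00357 = 178.
Without the predator, V → K = 121. Since 121 < 178, the predator cannot invade.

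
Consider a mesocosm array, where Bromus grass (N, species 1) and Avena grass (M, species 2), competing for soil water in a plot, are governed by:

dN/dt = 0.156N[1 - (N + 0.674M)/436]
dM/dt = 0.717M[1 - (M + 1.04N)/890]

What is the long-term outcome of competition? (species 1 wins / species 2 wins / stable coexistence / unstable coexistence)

species 2 excludes species 1

Compare the nullcline intercepts: K1/α12 = 436/0.674 = 647 < K2 = 890; K2/α21 = 890/1.04 = 856 > K1 = 436.
Since the inequalities point opposite ways, species 2 can invade but species 1 cannot.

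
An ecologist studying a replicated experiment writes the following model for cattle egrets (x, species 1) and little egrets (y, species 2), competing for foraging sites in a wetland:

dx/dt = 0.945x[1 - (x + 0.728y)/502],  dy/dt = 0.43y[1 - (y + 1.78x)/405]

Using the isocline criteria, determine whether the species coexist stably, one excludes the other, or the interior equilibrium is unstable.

Compare the nullcline intercepts: K1/α12 = 502/0.728 = 690 > K2 = 405; K2/α21 = 405/1.78 = 228 < K1 = 502.
Since the inequalities point opposite ways, species 1 can invade but species 2 cannot.

species 1 excludes species 2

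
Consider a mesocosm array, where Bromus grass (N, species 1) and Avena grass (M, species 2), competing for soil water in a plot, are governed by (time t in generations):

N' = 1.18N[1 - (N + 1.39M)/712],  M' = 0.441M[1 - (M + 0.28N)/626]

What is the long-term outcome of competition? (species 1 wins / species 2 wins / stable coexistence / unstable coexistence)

species 2 excludes species 1

Compare the nullcline intercepts: K1/α12 = 712/1.39 = 512 < K2 = 626; K2/α21 = 626/0.28 = 2240 > K1 = 712.
Since the inequalities point opposite ways, species 2 can invade but species 1 cannot.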